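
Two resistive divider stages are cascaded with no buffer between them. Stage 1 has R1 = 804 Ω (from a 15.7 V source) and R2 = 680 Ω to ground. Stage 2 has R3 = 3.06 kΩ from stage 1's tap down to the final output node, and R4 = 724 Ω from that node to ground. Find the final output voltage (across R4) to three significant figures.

Stage 2 presents R3+R4 = 3784 Ω as a load on stage 1's tap.
Stage 1's lower leg becomes R2‖(R3+R4) = 576.4 Ω, so V_mid = 15.7 × 576.4/1380 = 6.556 V.
Stage 2 is itself unloaded: V_out = V_mid × R4/(R3+R4) = 6.556 × 724/3784 = 1.25 V.

V_out ≈ 1.25 V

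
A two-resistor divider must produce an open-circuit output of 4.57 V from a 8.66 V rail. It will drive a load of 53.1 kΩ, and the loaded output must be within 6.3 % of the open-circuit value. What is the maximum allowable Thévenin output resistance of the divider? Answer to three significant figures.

Loading drop = R_th/(R_th + R_L) ≤ 0.0630, so R_th ≤ R_L · ε/(1−ε) = 53.1 kΩ × 0.0630/0.9370 = 3.57 kΩ.
(Any R1, R2 with R2/(R1+R2) = 0.528 and R1‖R2 ≤ 3.57 kΩ will meet the spec.)

R_th ≤ 3.57 kΩ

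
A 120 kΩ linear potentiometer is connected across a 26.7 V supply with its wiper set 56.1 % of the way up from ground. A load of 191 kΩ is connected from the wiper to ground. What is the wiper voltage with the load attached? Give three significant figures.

V ≈ 13.0 V

The wiper splits the pot into (1−α)R = 52.68 kΩ above and αR = 67.32 kΩ below.
Lower section ‖ load = 49.78 kΩ.
V_wiper = 26.7 × 49.78/(52.68 + 49.78) = 13.0 V.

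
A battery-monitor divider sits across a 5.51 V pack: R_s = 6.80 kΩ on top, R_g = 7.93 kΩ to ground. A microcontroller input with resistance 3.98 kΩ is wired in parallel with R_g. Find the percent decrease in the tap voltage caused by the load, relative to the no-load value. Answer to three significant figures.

47.9 %

Unloaded V = 5.51 × 7.93/14.73 = 2.966 V.
Loaded: R_g‖R_L = 2.650 kΩ, giving V = 5.51 × 2.650/9.450 = 1.545 V.
Drop = (2.966 − 1.545) / 2.966 = 47.9 %.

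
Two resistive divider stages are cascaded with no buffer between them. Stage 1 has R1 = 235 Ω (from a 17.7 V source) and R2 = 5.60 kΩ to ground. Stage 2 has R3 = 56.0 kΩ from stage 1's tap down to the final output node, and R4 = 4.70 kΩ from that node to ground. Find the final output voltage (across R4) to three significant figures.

Stage 2 presents R3+R4 = 60700 Ω as a load on stage 1's tap.
Stage 1's lower leg becomes R2‖(R3+R4) = 5127 Ω, so V_mid = 17.7 × 5127/5362 = 16.92 V.
Stage 2 is itself unloaded: V_out = V_mid × R4/(R3+R4) = 16.92 × 4700/60700 = 1.31 V.

V_out ≈ 1.31 V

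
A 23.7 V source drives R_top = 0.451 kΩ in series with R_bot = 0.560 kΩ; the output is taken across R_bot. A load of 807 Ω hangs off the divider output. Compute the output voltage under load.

The load sits in parallel with R_bot: R_bot‖R_L = (560 × 807) / (560 + 807) = 330.6 Ω.
V_out = 23.7 × 330.6 / (451 + 330.6) = 23.7 × 330.6/781.6 = 10.0 V.

V_out ≈ 10.0 V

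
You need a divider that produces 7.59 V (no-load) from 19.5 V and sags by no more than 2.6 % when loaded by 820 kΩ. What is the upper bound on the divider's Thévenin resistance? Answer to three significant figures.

Loading drop = R_th/(R_th + R_L) ≤ 0.0260, so R_th ≤ R_L · ε/(1−ε) = 820 kΩ × 0.0260/0.9740 = 21.9 kΩ.
(Any R1, R2 with R2/(R1+R2) = 0.389 and R1‖R2 ≤ 21.9 kΩ will meet the spec.)

R_th ≤ 21.9 kΩ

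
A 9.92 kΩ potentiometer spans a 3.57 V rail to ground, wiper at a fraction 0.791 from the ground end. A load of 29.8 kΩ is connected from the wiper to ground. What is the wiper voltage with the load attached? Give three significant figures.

V ≈ 2.68 V

The wiper splits the pot into (1−α)R = 2.073 kΩ above and αR = 7.847 kΩ below.
Lower section ‖ load = 6.211 kΩ.
V_wiper = 3.57 × 6.211/(2.073 + 6.211) = 2.68 V.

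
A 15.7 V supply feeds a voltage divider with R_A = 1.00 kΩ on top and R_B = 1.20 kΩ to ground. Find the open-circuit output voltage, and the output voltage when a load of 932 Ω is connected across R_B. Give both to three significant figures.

Open-circuit: V = 15.7 × 1200/(1000 + 1200) = 8.56 V.
With the load, R_B becomes R_B‖R_L = 524.6 Ω, so V = 15.7 × 524.6/1525 = 5.40 V.

Unloaded: 8.56 V; loaded: 5.40 V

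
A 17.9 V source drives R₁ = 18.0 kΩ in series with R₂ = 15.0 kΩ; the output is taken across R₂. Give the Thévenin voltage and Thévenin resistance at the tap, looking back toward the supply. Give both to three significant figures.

V_th = 8.14 V, R_th = 8.18 kΩ

V_th is the open-circuit tap voltage: 17.9 × 15.0/(18.0 + 15.0) = 8.14 V.
With the supply zeroed, R₁ and R₂ appear in parallel from the tap: R_th = R₁‖R₂ = (18.0 × 15.0)/33.00 = 8.18 kΩ.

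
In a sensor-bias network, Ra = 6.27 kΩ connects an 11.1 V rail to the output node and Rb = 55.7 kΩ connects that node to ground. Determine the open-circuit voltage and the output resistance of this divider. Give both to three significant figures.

V_th = 9.98 V, R_th = 5.64 kΩ

V_th is the open-circuit tap voltage: 11.1 × 55.7/(6.27 + 55.7) = 9.98 V.
With the supply zeroed, Ra and Rb appear in parallel from the tap: R_th = Ra‖Rb = (6.27 × 55.7)/61.97 = 5.64 kΩ.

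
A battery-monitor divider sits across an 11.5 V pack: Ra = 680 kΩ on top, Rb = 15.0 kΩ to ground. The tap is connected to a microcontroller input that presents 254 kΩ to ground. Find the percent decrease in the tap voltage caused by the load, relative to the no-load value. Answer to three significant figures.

The divider's output (Thévenin) resistance is Ra‖Rb = 14.68 kΩ.
Fractional drop under load = R_th/(R_th + R_L) = 14.68 / (14.68 + 254) = 0.05462.
So the output falls by 5.46 %.

5.46 %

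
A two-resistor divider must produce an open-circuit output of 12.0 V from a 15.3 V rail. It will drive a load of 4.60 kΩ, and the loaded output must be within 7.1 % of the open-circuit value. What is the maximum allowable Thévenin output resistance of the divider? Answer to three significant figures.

R_th ≤ 352 Ω

Loading drop = R_th/(R_th + R_L) ≤ 0.0710, so R_th ≤ R_L · ε/(1−ε) = 4.60 kΩ × 0.0710/0.9290 = 352 Ω.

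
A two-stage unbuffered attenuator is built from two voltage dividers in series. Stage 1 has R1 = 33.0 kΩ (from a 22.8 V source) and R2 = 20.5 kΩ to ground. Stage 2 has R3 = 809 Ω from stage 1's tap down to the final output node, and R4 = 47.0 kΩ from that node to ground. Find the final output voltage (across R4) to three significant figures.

V_out ≈ 6.79 V

Stage 2 presents R3+R4 = 47810 Ω as a load on stage 1's tap.
Stage 1's lower leg becomes R2‖(R3+R4) = 14350 Ω, so V_mid = 22.8 × 14350/47350 = 6.909 V.
Stage 2 is itself unloaded: V_out = V_mid × R4/(R3+R4) = 6.909 × 47000/47810 = 6.79 V.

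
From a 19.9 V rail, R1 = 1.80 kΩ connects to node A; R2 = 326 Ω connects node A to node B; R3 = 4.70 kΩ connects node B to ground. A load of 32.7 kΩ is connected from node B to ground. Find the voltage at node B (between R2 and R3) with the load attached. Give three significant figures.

V ≈ 13.1 V

At node B, R3 is in parallel with the load: R3‖R_L = 4109 Ω.
Below node A the resistance is R2 + (R3‖R_L) = 4435 Ω, so V_A = 19.9 × 4435/6235 = 14.16 V.
Then V_B = V_A × (R3‖R_L)/(R2 + R3‖R_L) = 14.16 × 4109/4435 = 13.1 V.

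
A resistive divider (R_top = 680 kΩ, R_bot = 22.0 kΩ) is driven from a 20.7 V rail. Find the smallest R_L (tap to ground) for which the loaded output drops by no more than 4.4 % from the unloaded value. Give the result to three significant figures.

R_L(min) ≈ 463 kΩ

Output resistance R_th = R_top‖R_bot = (680 × 22.0)/702.0 = 21.31 kΩ.
The fractional drop is R_th/(R_th + R_L); requiring this ≤ 0.0440 gives R_L ≥ R_th(1/0.0440 − 1) = 21.31 × 21.73 = 463 kΩ.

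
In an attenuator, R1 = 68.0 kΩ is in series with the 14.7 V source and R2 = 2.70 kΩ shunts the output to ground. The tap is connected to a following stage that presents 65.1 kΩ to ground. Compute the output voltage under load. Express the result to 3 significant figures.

The load sits in parallel with R2: R2‖R_L = (2.70 × 65.1) / (2.70 + 65.1) = 2.592 kΩ.
V_out = 14.7 × 2.592 / (68.0 + 2.592) = 14.7 × 2.592/70.59 = 0.540 V.
(Unloaded it would have been 0.561 V.)

V_out ≈ 0.540 V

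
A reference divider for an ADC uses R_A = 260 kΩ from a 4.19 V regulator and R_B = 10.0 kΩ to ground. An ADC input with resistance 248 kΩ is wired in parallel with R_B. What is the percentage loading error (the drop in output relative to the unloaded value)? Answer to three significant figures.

3.74 %

The divider's output (Thévenin) resistance is R_A‖R_B = 9.630 kΩ.
Fractional drop under load = R_th/(R_th + R_L) = 9.630 / (9.630 + 248) = 0.03738.
So the output falls by 3.74 %.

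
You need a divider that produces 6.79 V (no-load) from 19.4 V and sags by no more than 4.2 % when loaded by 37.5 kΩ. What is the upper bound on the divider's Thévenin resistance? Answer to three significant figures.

Loading drop = R_th/(R_th + R_L) ≤ 0.0420, so R_th ≤ R_L · ε/(1−ε) = 37.5 kΩ × 0.0420/0.9580 = 1.64 kΩ.

R_th ≤ 1.64 kΩ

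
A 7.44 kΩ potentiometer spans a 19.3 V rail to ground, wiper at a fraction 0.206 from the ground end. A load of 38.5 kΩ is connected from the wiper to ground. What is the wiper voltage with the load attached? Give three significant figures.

The wiper splits the pot into (1−α)R = 5.907 kΩ above and αR = 1.533 kΩ below.
Lower section ‖ load = 1.474 kΩ.
V_wiper = 19.3 × 1.474/(5.907 + 1.474) = 3.85 V.

V ≈ 3.85 V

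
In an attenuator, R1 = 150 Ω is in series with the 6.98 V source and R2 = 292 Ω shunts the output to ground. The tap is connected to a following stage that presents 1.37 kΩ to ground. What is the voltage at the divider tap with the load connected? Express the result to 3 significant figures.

The load sits in parallel with R2: R2‖R_L = (292 × 1370) / (292 + 1370) = 240.7 Ω.
V_out = 6.98 × 240.7 / (150 + 240.7) = 6.98 × 240.7/390.7 = 4.30 V.

V_out ≈ 4.30 V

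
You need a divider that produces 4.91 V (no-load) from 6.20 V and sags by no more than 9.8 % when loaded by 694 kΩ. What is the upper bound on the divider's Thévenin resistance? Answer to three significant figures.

R_th ≤ 75.4 kΩ

Loading drop = R_th/(R_th + R_L) ≤ 0.0980, so R_th ≤ R_L · ε/(1−ε) = 694 kΩ × 0.0980/0.9020 = 75.4 kΩ.
(Any R1, R2 with R2/(R1+R2) = 0.792 and R1‖R2 ≤ 75.4 kΩ will meet the spec.)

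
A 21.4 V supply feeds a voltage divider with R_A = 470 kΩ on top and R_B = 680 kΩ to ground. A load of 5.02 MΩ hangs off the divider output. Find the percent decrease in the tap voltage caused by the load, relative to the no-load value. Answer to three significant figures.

5.25 %

The divider's output (Thévenin) resistance is R_A‖R_B = 277.9 kΩ.
Fractional drop under load = R_th/(R_th + R_L) = 277.9 / (277.9 + 5020) = 0.05246.
So the output falls by 5.25 %.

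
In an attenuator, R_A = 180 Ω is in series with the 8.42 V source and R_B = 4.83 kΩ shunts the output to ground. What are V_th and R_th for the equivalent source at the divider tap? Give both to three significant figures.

V_th = 8.12 V, R_th = 174 Ω

V_th is the open-circuit tap voltage: 8.42 × 4830/(180 + 4830) = 8.12 V.
With the supply zeroed, R_A and R_B appear in parallel from the tap: R_th = R_A‖R_B = (180 × 4830)/5010 = 174 Ω.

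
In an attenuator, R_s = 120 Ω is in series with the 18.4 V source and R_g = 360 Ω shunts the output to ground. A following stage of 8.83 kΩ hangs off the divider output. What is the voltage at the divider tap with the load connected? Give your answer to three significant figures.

V_out ≈ 13.7 V

The load sits in parallel with R_g: R_g‖R_L = (360 × 8830) / (360 + 8830) = 345.9 Ω.
V_out = 18.4 × 345.9 / (120 + 345.9) = 18.4 × 345.9/465.9 = 13.7 V.
(Unloaded it would have been 13.8 V.)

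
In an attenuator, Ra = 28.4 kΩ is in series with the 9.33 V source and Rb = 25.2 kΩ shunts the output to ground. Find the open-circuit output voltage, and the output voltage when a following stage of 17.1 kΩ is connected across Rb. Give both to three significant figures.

Unloaded: 4.39 V; loaded: 2.46 V

Open-circuit: V = 9.33 × 25.2/(28.4 + 25.2) = 4.39 V.
With the load, Rb becomes Rb‖R_L = 10.19 kΩ, so V = 9.33 × 10.19/38.59 = 2.46 V.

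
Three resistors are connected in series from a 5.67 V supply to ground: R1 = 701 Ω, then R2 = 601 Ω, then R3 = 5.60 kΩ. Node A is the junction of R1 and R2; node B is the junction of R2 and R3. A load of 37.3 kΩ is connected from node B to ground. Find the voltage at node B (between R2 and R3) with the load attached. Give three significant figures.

At node B, R3 is in parallel with the load: R3‖R_L = 4869 Ω.
Below node A the resistance is R2 + (R3‖R_L) = 5470 Ω, so V_A = 5.67 × 5470/6171 = 5.026 V.
Then V_B = V_A × (R3‖R_L)/(R2 + R3‖R_L) = 5.026 × 4869/5470 = 4.47 V.

V ≈ 4.47 V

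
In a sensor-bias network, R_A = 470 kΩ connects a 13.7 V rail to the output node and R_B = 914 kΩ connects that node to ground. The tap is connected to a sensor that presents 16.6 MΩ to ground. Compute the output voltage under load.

V_out ≈ 8.88 V

The load sits in parallel with R_B: R_B‖R_L = (914 × 16600) / (914 + 16600) = 866.3 kΩ.
V_out = 13.7 × 866.3 / (470 + 866.3) = 13.7 × 866.3/1336 = 8.88 V.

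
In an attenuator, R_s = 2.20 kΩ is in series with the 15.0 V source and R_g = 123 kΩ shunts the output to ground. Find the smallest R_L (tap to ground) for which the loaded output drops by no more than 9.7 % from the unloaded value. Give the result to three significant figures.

R_L(min) ≈ 20.1 kΩ

Output resistance R_th = R_s‖R_g = (2.20 × 123)/125.2 = 2.161 kΩ.
The fractional drop is R_th/(R_th + R_L); requiring this ≤ 0.0970 gives R_L ≥ R_th(1/0.0970 − 1) = 2.161 × 9.309 = 20.1 kΩ.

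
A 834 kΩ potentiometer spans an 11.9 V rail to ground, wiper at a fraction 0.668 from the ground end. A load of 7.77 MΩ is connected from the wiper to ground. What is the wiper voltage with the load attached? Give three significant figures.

V ≈ 7.76 V

The wiper splits the pot into (1−α)R = 276.9 kΩ above and αR = 557.1 kΩ below.
Lower section ‖ load = 519.8 kΩ.
V_wiper = 11.9 × 519.8/(276.9 + 519.8) = 7.76 V.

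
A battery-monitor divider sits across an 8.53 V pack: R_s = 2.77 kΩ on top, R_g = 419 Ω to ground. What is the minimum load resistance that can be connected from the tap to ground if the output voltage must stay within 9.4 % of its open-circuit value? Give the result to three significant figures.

Output resistance R_th = R_s‖R_g = (2770 × 419)/3189 = 363.9 Ω.
The fractional drop is R_th/(R_th + R_L); requiring this ≤ 0.0940 gives R_L ≥ R_th(1/0.0940 − 1) = 363.9 × 9.638 = 3.51 kΩ.

R_L(min) ≈ 3.51 kΩ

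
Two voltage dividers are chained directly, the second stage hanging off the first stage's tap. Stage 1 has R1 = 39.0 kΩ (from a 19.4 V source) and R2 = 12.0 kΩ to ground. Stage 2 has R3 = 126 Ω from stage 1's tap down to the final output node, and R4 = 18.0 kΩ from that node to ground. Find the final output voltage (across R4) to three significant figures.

Stage 2 presents R3+R4 = 18130 Ω as a load on stage 1's tap.
Stage 1's lower leg becomes R2‖(R3+R4) = 7220 Ω, so V_mid = 19.4 × 7220/46220 = 3.030 V.
Stage 2 is itself unloaded: V_out = V_mid × R4/(R3+R4) = 3.030 × 18000/18130 = 3.01 V.

V_out ≈ 3.01 V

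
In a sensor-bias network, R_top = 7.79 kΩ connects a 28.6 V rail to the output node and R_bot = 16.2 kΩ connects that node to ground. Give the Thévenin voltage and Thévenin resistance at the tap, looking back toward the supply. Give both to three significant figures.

V_th = 19.3 V, R_th = 5.26 kΩ

V_th is the open-circuit tap voltage: 28.6 × 16.2/(7.79 + 16.2) = 19.3 V.
With the supply zeroed, R_top and R_bot appear in parallel from the tap: R_th = R_top‖R_bot = (7.79 × 16.2)/23.99 = 5.26 kΩ.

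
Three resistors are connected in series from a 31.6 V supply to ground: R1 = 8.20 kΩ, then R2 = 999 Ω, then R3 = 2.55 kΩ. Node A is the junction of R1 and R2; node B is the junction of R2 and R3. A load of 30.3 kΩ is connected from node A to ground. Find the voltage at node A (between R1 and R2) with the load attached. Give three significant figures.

V ≈ 8.82 V

Below node A the series string R2+R3 = 3549 Ω sits in parallel with the 30300 Ω load: 3177 Ω.
V_A = 31.6 × 3177/(8200 + 3177) = 8.82 V.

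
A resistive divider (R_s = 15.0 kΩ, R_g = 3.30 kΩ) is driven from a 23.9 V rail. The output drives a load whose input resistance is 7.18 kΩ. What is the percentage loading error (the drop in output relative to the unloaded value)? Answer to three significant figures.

27.4 %

Unloaded V = 23.9 × 3.30/18.30 = 4.310 V.
Loaded: R_g‖R_L = 2.261 kΩ, giving V = 23.9 × 2.261/17.26 = 3.130 V.
Drop = (4.310 − 3.130) / 4.310 = 27.4 %.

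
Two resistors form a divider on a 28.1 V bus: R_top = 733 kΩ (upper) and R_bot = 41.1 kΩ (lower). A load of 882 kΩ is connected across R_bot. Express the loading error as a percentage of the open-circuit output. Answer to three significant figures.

4.23 %

The divider's output (Thévenin) resistance is R_top‖R_bot = 38.92 kΩ.
Fractional drop under load = R_th/(R_th + R_L) = 38.92 / (38.92 + 882) = 0.04226.
So the output falls by 4.23 %.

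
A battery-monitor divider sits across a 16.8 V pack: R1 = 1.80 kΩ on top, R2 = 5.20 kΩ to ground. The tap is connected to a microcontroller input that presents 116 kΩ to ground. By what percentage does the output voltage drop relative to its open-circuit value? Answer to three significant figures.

1.14 %

The divider's output (Thévenin) resistance is R1‖R2 = 1.337 kΩ.
Fractional drop under load = R_th/(R_th + R_L) = 1.337 / (1.337 + 116) = 0.01140.
So the output falls by 1.14 %.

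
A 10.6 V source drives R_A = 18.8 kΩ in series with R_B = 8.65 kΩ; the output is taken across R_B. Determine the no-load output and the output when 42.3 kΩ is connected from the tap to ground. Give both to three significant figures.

Open-circuit: V = 10.6 × 8.65/(18.8 + 8.65) = 3.34 V.
With the load, R_B becomes R_B‖R_L = 7.181 kΩ, so V = 10.6 × 7.181/25.98 = 2.93 V.

Unloaded: 3.34 V; loaded: 2.93 V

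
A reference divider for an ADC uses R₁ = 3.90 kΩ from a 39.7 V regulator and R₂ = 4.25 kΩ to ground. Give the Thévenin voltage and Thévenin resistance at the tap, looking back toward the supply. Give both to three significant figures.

V_th = 20.7 V, R_th = 2.03 kΩ

V_th is the open-circuit tap voltage: 39.7 × 4.25/(3.90 + 4.25) = 20.7 V.
With the supply zeroed, R₁ and R₂ appear in parallel from the tap: R_th = R₁‖R₂ = (3.90 × 4.25)/8.150 = 2.03 kΩ.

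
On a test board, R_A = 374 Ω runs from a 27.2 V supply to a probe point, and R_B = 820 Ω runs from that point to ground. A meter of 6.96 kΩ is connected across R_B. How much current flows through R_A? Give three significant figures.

R_B‖R_L = 733.6 Ω, so the source sees R_A + R_B‖R_L = 1108 Ω.
I = 27.2 V / 1108 Ω = 24.6 mA.

I ≈ 24.6 mA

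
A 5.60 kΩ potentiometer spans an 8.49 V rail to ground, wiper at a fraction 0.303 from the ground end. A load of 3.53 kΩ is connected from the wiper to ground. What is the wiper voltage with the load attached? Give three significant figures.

V ≈ 1.93 V

The wiper splits the pot into (1−α)R = 3.903 kΩ above and αR = 1.697 kΩ below.
Lower section ‖ load = 1.146 kΩ.
V_wiper = 8.49 × 1.146/(3.903 + 1.146) = 1.93 V.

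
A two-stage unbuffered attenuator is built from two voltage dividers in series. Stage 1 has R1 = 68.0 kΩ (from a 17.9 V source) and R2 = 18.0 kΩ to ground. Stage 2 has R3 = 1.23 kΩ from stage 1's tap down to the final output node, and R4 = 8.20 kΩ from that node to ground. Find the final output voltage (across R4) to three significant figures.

Stage 2 presents R3+R4 = 9.430 kΩ as a load on stage 1's tap.
Stage 1's lower leg becomes R2‖(R3+R4) = 6.188 kΩ, so V_mid = 17.9 × 6.188/74.19 = 1.493 V.
Stage 2 is itself unloaded: V_out = V_mid × R4/(R3+R4) = 1.493 × 8.20/9.430 = 1.30 V.

V_out ≈ 1.30 V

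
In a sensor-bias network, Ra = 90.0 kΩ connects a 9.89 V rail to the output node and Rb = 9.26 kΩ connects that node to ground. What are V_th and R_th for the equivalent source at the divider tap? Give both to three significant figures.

V_th is the open-circuit tap voltage: 9.89 × 9.26/(90.0 + 9.26) = 0.923 V.
With the supply zeroed, Ra and Rb appear in parallel from the tap: R_th = Ra‖Rb = (90.0 × 9.26)/99.26 = 8.40 kΩ.

V_th = 0.923 V, R_th = 8.40 kΩ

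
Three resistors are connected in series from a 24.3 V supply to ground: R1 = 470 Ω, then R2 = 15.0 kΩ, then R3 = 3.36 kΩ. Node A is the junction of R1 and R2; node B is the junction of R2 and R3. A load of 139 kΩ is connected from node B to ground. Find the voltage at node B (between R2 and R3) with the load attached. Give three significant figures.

At node B, R3 is in parallel with the load: R3‖R_L = 3281 Ω.
Below node A the resistance is R2 + (R3‖R_L) = 18280 Ω, so V_A = 24.3 × 18280/18750 = 23.69 V.
Then V_B = V_A × (R3‖R_L)/(R2 + R3‖R_L) = 23.69 × 3281/18280 = 4.25 V.

V ≈ 4.25 V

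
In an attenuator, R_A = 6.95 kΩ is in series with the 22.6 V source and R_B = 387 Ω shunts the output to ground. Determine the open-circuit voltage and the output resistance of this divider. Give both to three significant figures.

V_th is the open-circuit tap voltage: 22.6 × 387/(6950 + 387) = 1.19 V.
With the supply zeroed, R_A and R_B appear in parallel from the tap: R_th = R_A‖R_B = (6950 × 387)/7337 = 367 Ω.

V_th = 1.19 V, R_th = 367 Ω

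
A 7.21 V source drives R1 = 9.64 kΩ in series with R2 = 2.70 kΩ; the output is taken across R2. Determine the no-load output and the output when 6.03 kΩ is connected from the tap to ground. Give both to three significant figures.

Unloaded: 1.58 V; loaded: 1.17 V

Open-circuit: V = 7.21 × 2.70/(9.64 + 2.70) = 1.58 V.
With the load, R2 becomes R2‖R_L = 1.865 kΩ, so V = 7.21 × 1.865/11.50 = 1.17 V.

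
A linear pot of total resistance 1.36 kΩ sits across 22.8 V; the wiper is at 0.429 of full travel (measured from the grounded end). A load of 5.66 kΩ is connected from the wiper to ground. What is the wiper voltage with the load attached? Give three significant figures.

The wiper splits the pot into (1−α)R = 776.6 Ω above and αR = 583.4 Ω below.
Lower section ‖ load = 528.9 Ω.
V_wiper = 22.8 × 528.9/(776.6 + 528.9) = 9.24 V.

V ≈ 9.24 V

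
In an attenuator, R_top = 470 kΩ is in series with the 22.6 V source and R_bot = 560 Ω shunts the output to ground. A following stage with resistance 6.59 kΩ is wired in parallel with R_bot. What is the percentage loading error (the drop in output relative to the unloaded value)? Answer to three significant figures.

The divider's output (Thévenin) resistance is R_top‖R_bot = 559.3 Ω.
Fractional drop under load = R_th/(R_th + R_L) = 559.3 / (559.3 + 6590) = 0.07824.
So the output falls by 7.82 %.

7.82 %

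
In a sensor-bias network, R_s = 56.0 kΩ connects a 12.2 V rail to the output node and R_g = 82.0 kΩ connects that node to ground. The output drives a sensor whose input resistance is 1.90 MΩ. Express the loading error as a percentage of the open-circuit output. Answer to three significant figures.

The divider's output (Thévenin) resistance is R_s‖R_g = 33.28 kΩ.
Fractional drop under load = R_th/(R_th + R_L) = 33.28 / (33.28 + 1900) = 0.01721.
So the output falls by 1.72 %.

1.72 %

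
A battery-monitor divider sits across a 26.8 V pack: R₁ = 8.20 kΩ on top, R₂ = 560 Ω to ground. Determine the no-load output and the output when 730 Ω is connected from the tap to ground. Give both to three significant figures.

Unloaded: 1.71 V; loaded: 0.997 V

Open-circuit: V = 26.8 × 560/(8200 + 560) = 1.71 V.
With the load, R₂ becomes R₂‖R_L = 316.9 Ω, so V = 26.8 × 316.9/8517 = 0.997 V.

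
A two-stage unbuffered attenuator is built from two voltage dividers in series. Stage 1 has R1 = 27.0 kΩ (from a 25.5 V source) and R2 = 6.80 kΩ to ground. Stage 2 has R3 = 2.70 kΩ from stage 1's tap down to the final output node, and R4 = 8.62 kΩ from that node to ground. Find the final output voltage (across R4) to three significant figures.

Stage 2 presents R3+R4 = 11.32 kΩ as a load on stage 1's tap.
Stage 1's lower leg becomes R2‖(R3+R4) = 4.248 kΩ, so V_mid = 25.5 × 4.248/31.25 = 3.467 V.
Stage 2 is itself unloaded: V_out = V_mid × R4/(R3+R4) = 3.467 × 8.62/11.32 = 2.64 V.

V_out ≈ 2.64 V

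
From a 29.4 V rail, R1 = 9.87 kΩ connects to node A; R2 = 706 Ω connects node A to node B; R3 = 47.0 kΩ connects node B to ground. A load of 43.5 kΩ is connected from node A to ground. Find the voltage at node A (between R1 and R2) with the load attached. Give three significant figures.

Below node A the series string R2+R3 = 47710 Ω sits in parallel with the 43500 Ω load: 22750 Ω.
V_A = 29.4 × 22750/(9870 + 22750) = 20.5 V.

V ≈ 20.5 V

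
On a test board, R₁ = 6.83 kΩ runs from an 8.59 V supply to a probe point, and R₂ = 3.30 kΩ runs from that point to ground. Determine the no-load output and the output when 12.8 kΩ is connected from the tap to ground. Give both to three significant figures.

Unloaded: 2.80 V; loaded: 2.38 V

Open-circuit: V = 8.59 × 3.30/(6.83 + 3.30) = 2.80 V.
With the load, R₂ becomes R₂‖R_L = 2.624 kΩ, so V = 8.59 × 2.624/9.454 = 2.38 V.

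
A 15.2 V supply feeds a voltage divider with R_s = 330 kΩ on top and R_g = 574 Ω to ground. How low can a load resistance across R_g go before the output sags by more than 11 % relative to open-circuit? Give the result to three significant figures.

R_L(min) ≈ 4.64 kΩ

Output resistance R_th = R_s‖R_g = (330000 × 574)/330600 = 573.0 Ω.
The fractional drop is R_th/(R_th + R_L); requiring this ≤ 0.110 gives R_L ≥ R_th(1/0.110 − 1) = 573.0 × 8.091 = 4.64 kΩ.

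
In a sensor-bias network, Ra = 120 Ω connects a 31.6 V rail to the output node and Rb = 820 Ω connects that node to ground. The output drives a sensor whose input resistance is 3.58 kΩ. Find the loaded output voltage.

The load sits in parallel with Rb: Rb‖R_L = (820 × 3580) / (820 + 3580) = 667.2 Ω.
V_out = 31.6 × 667.2 / (120 + 667.2) = 31.6 × 667.2/787.2 = 26.8 V.

V_out ≈ 26.8 V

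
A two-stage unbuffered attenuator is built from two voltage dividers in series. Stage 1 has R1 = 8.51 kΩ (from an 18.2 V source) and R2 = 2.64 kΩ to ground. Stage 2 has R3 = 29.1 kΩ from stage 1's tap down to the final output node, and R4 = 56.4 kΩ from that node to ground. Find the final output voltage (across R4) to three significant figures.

Stage 2 presents R3+R4 = 85.50 kΩ as a load on stage 1's tap.
Stage 1's lower leg becomes R2‖(R3+R4) = 2.561 kΩ, so V_mid = 18.2 × 2.561/11.07 = 4.210 V.
Stage 2 is itself unloaded: V_out = V_mid × R4/(R3+R4) = 4.210 × 56.4/85.50 = 2.78 V.

V_out ≈ 2.78 V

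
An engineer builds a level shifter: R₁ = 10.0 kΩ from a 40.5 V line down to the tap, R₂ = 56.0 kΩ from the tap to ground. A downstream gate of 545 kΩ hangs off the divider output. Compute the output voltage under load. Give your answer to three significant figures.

V_out ≈ 33.8 V

The load sits in parallel with R₂: R₂‖R_L = (56.0 × 545) / (56.0 + 545) = 50.78 kΩ.
V_out = 40.5 × 50.78 / (10.0 + 50.78) = 40.5 × 50.78/60.78 = 33.8 V.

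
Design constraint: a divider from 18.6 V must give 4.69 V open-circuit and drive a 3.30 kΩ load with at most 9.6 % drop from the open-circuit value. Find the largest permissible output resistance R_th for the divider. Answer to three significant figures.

Loading drop = R_th/(R_th + R_L) ≤ 0.0960, so R_th ≤ R_L · ε/(1−ε) = 3.30 kΩ × 0.0960/0.9040 = 350 Ω.

R_th ≤ 350 Ω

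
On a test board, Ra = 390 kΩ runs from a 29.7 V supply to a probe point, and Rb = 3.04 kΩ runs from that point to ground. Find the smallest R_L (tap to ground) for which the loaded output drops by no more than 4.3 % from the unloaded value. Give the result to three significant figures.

R_L(min) ≈ 67.1 kΩ

Output resistance R_th = Ra‖Rb = (390 × 3.04)/393.0 = 3.016 kΩ.
The fractional drop is R_th/(R_th + R_L); requiring this ≤ 0.0430 gives R_L ≥ R_th(1/0.0430 − 1) = 3.016 × 22.26 = 67.1 kΩ.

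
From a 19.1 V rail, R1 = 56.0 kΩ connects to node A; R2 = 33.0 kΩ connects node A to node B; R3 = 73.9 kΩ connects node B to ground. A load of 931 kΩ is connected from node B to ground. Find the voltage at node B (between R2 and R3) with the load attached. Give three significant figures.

V ≈ 8.30 V

At node B, R3 is in parallel with the load: R3‖R_L = 68.47 kΩ.
Below node A the resistance is R2 + (R3‖R_L) = 101.5 kΩ, so V_A = 19.1 × 101.5/157.5 = 12.31 V.
Then V_B = V_A × (R3‖R_L)/(R2 + R3‖R_L) = 12.31 × 68.47/101.5 = 8.30 V.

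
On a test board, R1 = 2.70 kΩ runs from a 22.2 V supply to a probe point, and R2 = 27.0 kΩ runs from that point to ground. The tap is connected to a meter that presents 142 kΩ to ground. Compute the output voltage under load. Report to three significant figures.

The load sits in parallel with R2: R2‖R_L = (27.0 × 142) / (27.0 + 142) = 22.69 kΩ.
V_out = 22.2 × 22.69 / (2.70 + 22.69) = 22.2 × 22.69/25.39 = 19.8 V.

V_out ≈ 19.8 V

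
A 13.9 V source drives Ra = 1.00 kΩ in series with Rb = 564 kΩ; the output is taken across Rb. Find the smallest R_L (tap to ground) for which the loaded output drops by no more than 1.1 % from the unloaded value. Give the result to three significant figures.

R_L(min) ≈ 89.7 kΩ

Output resistance R_th = Ra‖Rb = (1000 × 564000)/565000 = 998.2 Ω.
The fractional drop is R_th/(R_th + R_L); requiring this ≤ 0.0110 gives R_L ≥ R_th(1/0.0110 − 1) = 998.2 × 89.91 = 89.7 kΩ.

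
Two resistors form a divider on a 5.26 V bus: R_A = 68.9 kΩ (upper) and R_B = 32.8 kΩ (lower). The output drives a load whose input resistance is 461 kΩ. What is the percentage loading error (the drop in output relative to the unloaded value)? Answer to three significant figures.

The divider's output (Thévenin) resistance is R_A‖R_B = 22.22 kΩ.
Fractional drop under load = R_th/(R_th + R_L) = 22.22 / (22.22 + 461) = 0.04599.
So the output falls by 4.60 %.

4.60 %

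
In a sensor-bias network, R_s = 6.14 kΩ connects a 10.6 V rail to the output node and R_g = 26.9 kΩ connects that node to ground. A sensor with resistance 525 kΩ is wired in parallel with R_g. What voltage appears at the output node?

The load sits in parallel with R_g: R_g‖R_L = (26.9 × 525) / (26.9 + 525) = 25.59 kΩ.
V_out = 10.6 × 25.59 / (6.14 + 25.59) = 10.6 × 25.59/31.73 = 8.55 V.

V_out ≈ 8.55 V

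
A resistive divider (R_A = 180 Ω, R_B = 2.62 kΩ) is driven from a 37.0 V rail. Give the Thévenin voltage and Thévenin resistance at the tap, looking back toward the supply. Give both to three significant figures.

V_th is the open-circuit tap voltage: 37.0 × 2620/(180 + 2620) = 34.6 V.
With the supply zeroed, R_A and R_B appear in parallel from the tap: R_th = R_A‖R_B = (180 × 2620)/2800 = 168 Ω.

V_th = 34.6 V, R_th = 168 Ω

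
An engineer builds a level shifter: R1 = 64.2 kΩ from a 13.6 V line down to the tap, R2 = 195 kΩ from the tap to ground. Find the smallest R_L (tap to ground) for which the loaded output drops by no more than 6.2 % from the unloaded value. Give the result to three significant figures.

R_L(min) ≈ 731 kΩ

Output resistance R_th = R1‖R2 = (64.2 × 195)/259.2 = 48.30 kΩ.
The fractional drop is R_th/(R_th + R_L); requiring this ≤ 0.0620 gives R_L ≥ R_th(1/0.0620 − 1) = 48.30 × 15.13 = 731 kΩ.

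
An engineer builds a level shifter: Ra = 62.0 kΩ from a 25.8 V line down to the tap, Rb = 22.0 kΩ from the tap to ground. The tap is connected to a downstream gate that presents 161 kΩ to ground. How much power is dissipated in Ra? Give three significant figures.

Total resistance from the source is Ra + (Rb‖R_L) = 81.36 kΩ, so I = 25.8/81.36 kΩ = 0.3171 mA.
P = I²·Ra = (0.3171 mA)² × 62.0 kΩ = 6.24 mW.

P ≈ 6.24 mW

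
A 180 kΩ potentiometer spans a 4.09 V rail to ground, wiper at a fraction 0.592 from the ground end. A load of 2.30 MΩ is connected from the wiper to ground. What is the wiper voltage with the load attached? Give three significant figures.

The wiper splits the pot into (1−α)R = 73.44 kΩ above and αR = 106.6 kΩ below.
Lower section ‖ load = 101.8 kΩ.
V_wiper = 4.09 × 101.8/(73.44 + 101.8) = 2.38 V.

V ≈ 2.38 V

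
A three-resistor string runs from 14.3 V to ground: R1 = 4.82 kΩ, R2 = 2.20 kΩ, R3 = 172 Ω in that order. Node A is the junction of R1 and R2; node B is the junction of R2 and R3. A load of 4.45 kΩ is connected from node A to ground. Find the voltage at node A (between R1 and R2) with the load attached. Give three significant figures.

Below node A the series string R2+R3 = 2372 Ω sits in parallel with the 4450 Ω load: 1547 Ω.
V_A = 14.3 × 1547/(4820 + 1547) = 3.47 V.

V ≈ 3.47 V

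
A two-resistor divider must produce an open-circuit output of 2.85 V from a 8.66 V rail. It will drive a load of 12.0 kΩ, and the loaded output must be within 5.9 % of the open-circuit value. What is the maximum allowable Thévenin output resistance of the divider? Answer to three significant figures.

R_th ≤ 752 Ω

Loading drop = R_th/(R_th + R_L) ≤ 0.0590, so R_th ≤ R_L · ε/(1−ε) = 12.0 kΩ × 0.0590/0.9410 = 752 Ω.
(Any R1, R2 with R2/(R1+R2) = 0.329 and R1‖R2 ≤ 752 Ω will meet the spec.)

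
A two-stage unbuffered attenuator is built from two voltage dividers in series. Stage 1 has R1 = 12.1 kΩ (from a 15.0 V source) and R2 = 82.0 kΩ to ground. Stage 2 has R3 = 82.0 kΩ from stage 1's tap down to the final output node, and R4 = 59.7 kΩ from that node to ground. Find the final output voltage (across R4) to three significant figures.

Stage 2 presents R3+R4 = 141.7 kΩ as a load on stage 1's tap.
Stage 1's lower leg becomes R2‖(R3+R4) = 51.94 kΩ, so V_mid = 15.0 × 51.94/64.04 = 12.17 V.
Stage 2 is itself unloaded: V_out = V_mid × R4/(R3+R4) = 12.17 × 59.7/141.7 = 5.13 V.

V_out ≈ 5.13 V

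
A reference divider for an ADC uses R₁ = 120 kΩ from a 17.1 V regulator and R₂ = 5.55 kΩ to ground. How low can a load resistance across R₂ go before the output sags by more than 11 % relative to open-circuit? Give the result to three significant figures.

R_L(min) ≈ 42.9 kΩ

Output resistance R_th = R₁‖R₂ = (120 × 5.55)/125.5 = 5.305 kΩ.
The fractional drop is R_th/(R_th + R_L); requiring this ≤ 0.110 gives R_L ≥ R_th(1/0.110 − 1) = 5.305 × 8.091 = 42.9 kΩ.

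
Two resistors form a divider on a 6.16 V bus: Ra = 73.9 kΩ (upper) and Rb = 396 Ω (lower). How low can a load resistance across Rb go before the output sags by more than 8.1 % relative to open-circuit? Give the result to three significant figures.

Output resistance R_th = Ra‖Rb = (73900 × 396)/74300 = 393.9 Ω.
The fractional drop is R_th/(R_th + R_L); requiring this ≤ 0.0810 gives R_L ≥ R_th(1/0.0810 − 1) = 393.9 × 11.35 = 4.47 kΩ.

R_L(min) ≈ 4.47 kΩ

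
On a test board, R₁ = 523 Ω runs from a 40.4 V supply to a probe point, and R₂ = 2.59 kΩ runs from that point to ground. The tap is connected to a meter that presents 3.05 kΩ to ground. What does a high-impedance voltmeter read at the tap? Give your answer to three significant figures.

The load sits in parallel with R₂: R₂‖R_L = (2590 × 3050) / (2590 + 3050) = 1401 Ω.
V_out = 40.4 × 1401 / (523 + 1401) = 40.4 × 1401/1924 = 29.4 V.
(Unloaded it would have been 33.6 V.)

V_out ≈ 29.4 V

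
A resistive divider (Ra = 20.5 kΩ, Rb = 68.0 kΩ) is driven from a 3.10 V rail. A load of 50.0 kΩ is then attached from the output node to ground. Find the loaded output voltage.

V_out ≈ 1.81 V

The load sits in parallel with Rb: Rb‖R_L = (68.0 × 50.0) / (68.0 + 50.0) = 28.81 kΩ.
V_out = 3.10 × 28.81 / (20.5 + 28.81) = 3.10 × 28.81/49.31 = 1.81 V.
(Unloaded it would have been 2.38 V.)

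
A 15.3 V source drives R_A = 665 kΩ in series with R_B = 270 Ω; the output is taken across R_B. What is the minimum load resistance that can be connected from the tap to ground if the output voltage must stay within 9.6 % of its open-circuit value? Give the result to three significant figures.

Output resistance R_th = R_A‖R_B = (665000 × 270)/665300 = 269.9 Ω.
The fractional drop is R_th/(R_th + R_L); requiring this ≤ 0.0960 gives R_L ≥ R_th(1/0.0960 − 1) = 269.9 × 9.417 = 2.54 kΩ.

R_L(min) ≈ 2.54 kΩ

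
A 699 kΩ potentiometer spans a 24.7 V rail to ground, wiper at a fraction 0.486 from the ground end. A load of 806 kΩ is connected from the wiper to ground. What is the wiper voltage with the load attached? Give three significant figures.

The wiper splits the pot into (1−α)R = 359.3 kΩ above and αR = 339.7 kΩ below.
Lower section ‖ load = 239.0 kΩ.
V_wiper = 24.7 × 239.0/(359.3 + 239.0) = 9.87 V.

V ≈ 9.87 V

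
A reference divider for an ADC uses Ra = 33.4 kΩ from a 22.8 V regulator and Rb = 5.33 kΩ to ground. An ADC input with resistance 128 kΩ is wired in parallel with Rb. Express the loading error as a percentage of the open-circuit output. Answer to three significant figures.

3.47 %

The divider's output (Thévenin) resistance is Ra‖Rb = 4.596 kΩ.
Fractional drop under load = R_th/(R_th + R_L) = 4.596 / (4.596 + 128) = 0.03467.
So the output falls by 3.47 %.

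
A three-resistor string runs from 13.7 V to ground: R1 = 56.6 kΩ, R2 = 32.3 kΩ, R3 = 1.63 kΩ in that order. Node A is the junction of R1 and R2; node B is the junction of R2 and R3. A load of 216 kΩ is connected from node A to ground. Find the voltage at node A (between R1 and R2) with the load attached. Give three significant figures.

Below node A the series string R2+R3 = 33.93 kΩ sits in parallel with the 216 kΩ load: 29.32 kΩ.
V_A = 13.7 × 29.32/(56.6 + 29.32) = 4.68 V.

V ≈ 4.68 V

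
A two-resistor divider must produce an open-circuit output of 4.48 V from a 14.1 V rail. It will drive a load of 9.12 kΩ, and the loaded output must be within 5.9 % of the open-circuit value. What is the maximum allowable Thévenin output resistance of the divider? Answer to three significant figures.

Loading drop = R_th/(R_th + R_L) ≤ 0.0590, so R_th ≤ R_L · ε/(1−ε) = 9.12 kΩ × 0.0590/0.9410 = 572 Ω.
(Any R1, R2 with R2/(R1+R2) = 0.318 and R1‖R2 ≤ 572 Ω will meet the spec.)

R_th ≤ 572 Ω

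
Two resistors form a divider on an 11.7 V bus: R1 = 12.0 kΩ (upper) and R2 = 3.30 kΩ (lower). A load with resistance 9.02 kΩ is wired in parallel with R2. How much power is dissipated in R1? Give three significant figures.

P ≈ 7.90 mW

Total resistance from the source is R1 + (R2‖R_L) = 14.42 kΩ, so I = 11.7/14.42 kΩ = 0.8116 mA.
P = I²·R1 = (0.8116 mA)² × 12.0 kΩ = 7.90 mW.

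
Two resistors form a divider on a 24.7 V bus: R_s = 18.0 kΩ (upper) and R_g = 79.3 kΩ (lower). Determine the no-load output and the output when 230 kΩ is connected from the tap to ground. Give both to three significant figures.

Open-circuit: V = 24.7 × 79.3/(18.0 + 79.3) = 20.1 V.
With the load, R_g becomes R_g‖R_L = 58.97 kΩ, so V = 24.7 × 58.97/76.97 = 18.9 V.

Unloaded: 20.1 V; loaded: 18.9 V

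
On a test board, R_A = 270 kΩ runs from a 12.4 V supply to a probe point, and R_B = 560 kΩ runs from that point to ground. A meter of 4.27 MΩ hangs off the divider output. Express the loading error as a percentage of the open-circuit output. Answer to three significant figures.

4.09 %

The divider's output (Thévenin) resistance is R_A‖R_B = 182.2 kΩ.
Fractional drop under load = R_th/(R_th + R_L) = 182.2 / (182.2 + 4270) = 0.04092.
So the output falls by 4.09 %.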